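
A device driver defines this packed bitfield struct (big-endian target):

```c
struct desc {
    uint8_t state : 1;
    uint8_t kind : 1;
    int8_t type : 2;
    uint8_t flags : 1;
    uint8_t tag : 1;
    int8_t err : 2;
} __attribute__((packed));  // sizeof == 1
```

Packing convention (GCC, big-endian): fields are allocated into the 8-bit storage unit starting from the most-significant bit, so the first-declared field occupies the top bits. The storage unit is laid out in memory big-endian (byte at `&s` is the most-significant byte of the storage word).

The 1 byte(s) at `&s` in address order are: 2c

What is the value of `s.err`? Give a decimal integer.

0

[0]=0x2c (big-endian) → word 0x2c
state [7+:1] = (word>>7) & 0x1 = 0
kind [6+:1] = (word>>6) & 0x1 = 0
type [4+:2] = (word>>4) & 0x3 = 2
flags [3+:1] = (word>>3) & 0x1 = 1
tag [2+:1] = (word>>2) & 0x1 = 1
err [0+:2] = (word>>0) & 0x3 = 0  ←
err signed 2b, MSB=0: value = 0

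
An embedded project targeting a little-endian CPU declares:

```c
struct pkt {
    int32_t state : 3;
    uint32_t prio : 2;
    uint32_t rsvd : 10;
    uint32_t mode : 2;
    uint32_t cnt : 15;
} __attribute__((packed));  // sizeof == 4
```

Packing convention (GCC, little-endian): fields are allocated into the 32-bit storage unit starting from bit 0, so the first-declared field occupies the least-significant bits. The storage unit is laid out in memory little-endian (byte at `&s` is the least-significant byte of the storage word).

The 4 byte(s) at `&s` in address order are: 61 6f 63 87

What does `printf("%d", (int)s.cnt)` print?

17329

[0]=0x61 [1]=0x6f [2]=0x63 [3]=0x87 (little-endian) → word 0x87636f61
state:3 @ bit 0 → (0x87636f61>>0)&0x7 = 0x1
prio:2 @ bit 3 → (0x87636f61>>3)&0x3 = 0x0
rsvd:10 @ bit 5 → (0x87636f61>>5)&0x3ff = 0x37b
mode:2 @ bit 15 → (0x87636f61>>15)&0x3 = 0x2
cnt:15 @ bit 17 → (0x87636f61>>17)&0x7fff = 0x43b1  ←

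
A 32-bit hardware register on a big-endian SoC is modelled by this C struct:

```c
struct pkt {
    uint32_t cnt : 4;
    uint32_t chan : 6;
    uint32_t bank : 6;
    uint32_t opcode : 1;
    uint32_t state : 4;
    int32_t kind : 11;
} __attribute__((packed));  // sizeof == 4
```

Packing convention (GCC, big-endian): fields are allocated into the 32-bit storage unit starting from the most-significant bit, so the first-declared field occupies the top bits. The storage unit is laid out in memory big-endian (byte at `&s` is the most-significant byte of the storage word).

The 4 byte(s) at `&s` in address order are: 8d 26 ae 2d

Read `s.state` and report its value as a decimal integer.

[0]=0x8d [1]=0x26 [2]=0xae [3]=0x2d (big-endian) → word 0x8d26ae2d
cnt:4 @ bit 28 → (0x8d26ae2d>>28)&0xf = 0x8
chan:6 @ bit 22 → (0x8d26ae2d>>22)&0x3f = 0x34
bank:6 @ bit 16 → (0x8d26ae2d>>16)&0x3f = 0x26
opcode:1 @ bit 15 → (0x8d26ae2d>>15)&0x1 = 0x1
state:4 @ bit 11 → (0x8d26ae2d>>11)&0xf = 0x5  ←
kind:11 @ bit 0 → (0x8d26ae2d>>0)&0x7ff = 0x62d

5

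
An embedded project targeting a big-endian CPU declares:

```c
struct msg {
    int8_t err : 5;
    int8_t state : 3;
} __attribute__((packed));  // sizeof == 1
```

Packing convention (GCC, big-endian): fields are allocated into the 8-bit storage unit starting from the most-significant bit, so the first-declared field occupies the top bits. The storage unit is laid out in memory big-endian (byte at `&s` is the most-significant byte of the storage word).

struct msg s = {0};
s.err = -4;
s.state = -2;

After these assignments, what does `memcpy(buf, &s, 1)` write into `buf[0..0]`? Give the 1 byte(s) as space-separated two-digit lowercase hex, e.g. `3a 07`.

e6

err (5b) val=-4 bits=0x1c at bit 3: 0xe0
state (3b) val=-2 bits=0x6 at bit 0: 0xe6
word = 0xe6 → big-endian bytes:
  [0]=0xe6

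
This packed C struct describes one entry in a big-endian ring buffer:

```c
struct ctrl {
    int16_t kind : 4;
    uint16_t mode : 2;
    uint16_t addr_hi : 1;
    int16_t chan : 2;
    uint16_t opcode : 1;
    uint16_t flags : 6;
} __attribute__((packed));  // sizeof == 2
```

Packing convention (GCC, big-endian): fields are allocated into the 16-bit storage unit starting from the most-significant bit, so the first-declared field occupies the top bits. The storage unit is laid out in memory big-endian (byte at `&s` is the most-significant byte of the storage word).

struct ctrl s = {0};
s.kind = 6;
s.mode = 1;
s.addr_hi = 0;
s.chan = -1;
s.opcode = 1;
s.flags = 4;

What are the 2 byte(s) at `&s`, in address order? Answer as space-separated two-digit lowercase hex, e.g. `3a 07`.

65 c4

[12+:4] kind=6 & 0xf = 0x6; word=0x6000
[10+:2] mode=1 & 0x3 = 0x1; word=0x6400
[9+:1] addr_hi=0 & 0x1 = 0x0; word=0x6400
[7+:2] chan=-1 & 0x3 = 0x3; word=0x6580
[6+:1] opcode=1 & 0x1 = 0x1; word=0x65c0
[0+:6] flags=4 & 0x3f = 0x4; word=0x65c4
word = 0x65c4 → big-endian bytes:
  [0]=0x65  [1]=0xc4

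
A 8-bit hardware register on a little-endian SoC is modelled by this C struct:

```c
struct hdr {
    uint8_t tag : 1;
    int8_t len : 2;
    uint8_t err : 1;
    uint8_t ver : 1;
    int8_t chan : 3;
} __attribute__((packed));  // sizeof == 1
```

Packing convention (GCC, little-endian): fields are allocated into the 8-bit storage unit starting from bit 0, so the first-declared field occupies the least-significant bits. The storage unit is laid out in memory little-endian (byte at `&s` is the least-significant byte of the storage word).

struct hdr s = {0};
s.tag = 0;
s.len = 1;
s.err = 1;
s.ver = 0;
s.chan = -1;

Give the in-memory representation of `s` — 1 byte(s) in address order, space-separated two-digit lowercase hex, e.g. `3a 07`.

ea

[0+:1] tag=0 & 0x1 = 0x0; word=0x00
[1+:2] len=1 & 0x3 = 0x1; word=0x02
[3+:1] err=1 & 0x1 = 0x1; word=0x0a
[4+:1] ver=0 & 0x1 = 0x0; word=0x0a
[5+:3] chan=-1 & 0x7 = 0x7; word=0xea
word = 0xea → little-endian bytes:
  [0]=0xea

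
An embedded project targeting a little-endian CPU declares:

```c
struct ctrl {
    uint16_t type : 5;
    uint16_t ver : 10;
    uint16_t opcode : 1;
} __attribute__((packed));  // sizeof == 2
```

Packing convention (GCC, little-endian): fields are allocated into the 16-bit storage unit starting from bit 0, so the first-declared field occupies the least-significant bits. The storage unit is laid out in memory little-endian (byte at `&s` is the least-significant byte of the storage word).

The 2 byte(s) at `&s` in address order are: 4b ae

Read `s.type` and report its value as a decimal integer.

11

[0]=0x4b [1]=0xae (little-endian) → word 0xae4b
type:5 @ bit 0 → (0xae4b>>0)&0x1f = 0xb  ←
ver:10 @ bit 5 → (0xae4b>>5)&0x3ff = 0x172
opcode:1 @ bit 15 → (0xae4b>>15)&0x1 = 0x1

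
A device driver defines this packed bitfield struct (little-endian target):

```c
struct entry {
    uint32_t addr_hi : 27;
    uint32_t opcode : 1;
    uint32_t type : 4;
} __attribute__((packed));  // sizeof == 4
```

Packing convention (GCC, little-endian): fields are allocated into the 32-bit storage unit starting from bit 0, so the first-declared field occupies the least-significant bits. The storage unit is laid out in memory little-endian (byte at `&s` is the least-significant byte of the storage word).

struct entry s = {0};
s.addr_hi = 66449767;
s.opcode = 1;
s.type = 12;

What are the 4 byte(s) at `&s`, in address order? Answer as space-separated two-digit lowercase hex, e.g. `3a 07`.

67 f1 f5 cb

addr_hi (27b) val=66449767 bits=0x3f5f167 at bit 0: 0x03f5f167
opcode (1b) val=1 bits=0x1 at bit 27: 0x0bf5f167
type (4b) val=12 bits=0xc at bit 28: 0xcbf5f167
word = 0xcbf5f167 → little-endian bytes:
  [0]=0x67  [1]=0xf1  [2]=0xf5  [3]=0xcb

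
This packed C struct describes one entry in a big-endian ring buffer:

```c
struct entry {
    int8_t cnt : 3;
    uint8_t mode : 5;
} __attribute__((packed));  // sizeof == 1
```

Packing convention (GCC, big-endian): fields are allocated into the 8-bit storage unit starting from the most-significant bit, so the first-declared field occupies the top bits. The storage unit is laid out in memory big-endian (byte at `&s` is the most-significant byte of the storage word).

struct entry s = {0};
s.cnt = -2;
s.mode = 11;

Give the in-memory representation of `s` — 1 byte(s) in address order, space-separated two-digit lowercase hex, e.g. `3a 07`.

[5+:3] cnt=-2 & 0x7 = 0x6; word=0xc0
[0+:5] mode=11 & 0x1f = 0xb; word=0xcb
word = 0xcb → big-endian bytes:
  [0]=0xcb

cb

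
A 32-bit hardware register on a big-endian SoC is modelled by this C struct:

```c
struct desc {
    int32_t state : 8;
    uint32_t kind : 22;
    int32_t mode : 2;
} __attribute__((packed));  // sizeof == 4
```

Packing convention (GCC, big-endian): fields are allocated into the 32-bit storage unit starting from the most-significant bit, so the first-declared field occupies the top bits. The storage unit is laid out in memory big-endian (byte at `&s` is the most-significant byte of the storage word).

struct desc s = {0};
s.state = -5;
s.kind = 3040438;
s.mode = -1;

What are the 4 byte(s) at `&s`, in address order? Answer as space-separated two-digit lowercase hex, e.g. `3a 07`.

fb b9 92 db

state (8b) val=-5 bits=0xfb at bit 24: 0xfb000000
kind (22b) val=3040438 bits=0x2e64b6 at bit 2: 0xfbb992d8
mode (2b) val=-1 bits=0x3 at bit 0: 0xfbb992db
word = 0xfbb992db → big-endian bytes:
  [0]=0xfb  [1]=0xb9  [2]=0x92  [3]=0xdb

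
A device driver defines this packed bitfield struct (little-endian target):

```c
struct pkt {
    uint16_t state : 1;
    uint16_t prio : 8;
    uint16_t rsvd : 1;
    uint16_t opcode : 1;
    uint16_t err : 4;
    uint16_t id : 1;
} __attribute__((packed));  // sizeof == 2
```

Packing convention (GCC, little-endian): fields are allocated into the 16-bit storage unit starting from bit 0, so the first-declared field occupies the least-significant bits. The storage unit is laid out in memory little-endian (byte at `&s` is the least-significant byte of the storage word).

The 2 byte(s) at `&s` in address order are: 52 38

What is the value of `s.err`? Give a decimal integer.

[0]=0x52 [1]=0x38 (little-endian) → word 0x3852
state:1 @ bit 0 → (0x3852>>0)&0x1 = 0x0
prio:8 @ bit 1 → (0x3852>>1)&0xff = 0x29
rsvd:1 @ bit 9 → (0x3852>>9)&0x1 = 0x0
opcode:1 @ bit 10 → (0x3852>>10)&0x1 = 0x0
err:4 @ bit 11 → (0x3852>>11)&0xf = 0x7  ←
id:1 @ bit 15 → (0x3852>>15)&0x1 = 0x0

7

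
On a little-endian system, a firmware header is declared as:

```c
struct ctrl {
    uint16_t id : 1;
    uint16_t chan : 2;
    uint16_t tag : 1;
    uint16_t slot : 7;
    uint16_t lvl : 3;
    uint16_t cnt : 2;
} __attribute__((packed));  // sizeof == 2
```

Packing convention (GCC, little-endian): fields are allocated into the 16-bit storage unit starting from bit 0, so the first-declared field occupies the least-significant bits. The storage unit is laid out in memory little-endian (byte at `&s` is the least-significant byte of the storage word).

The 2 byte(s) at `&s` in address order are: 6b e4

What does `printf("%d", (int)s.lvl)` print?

[0]=0x6b [1]=0xe4 (little-endian) → word 0xe46b
id:1 @ bit 0 → (0xe46b>>0)&0x1 = 0x1
chan:2 @ bit 1 → (0xe46b>>1)&0x3 = 0x1
tag:1 @ bit 3 → (0xe46b>>3)&0x1 = 0x1
slot:7 @ bit 4 → (0xe46b>>4)&0x7f = 0x46
lvl:3 @ bit 11 → (0xe46b>>11)&0x7 = 0x4  ←
cnt:2 @ bit 14 → (0xe46b>>14)&0x3 = 0x3

4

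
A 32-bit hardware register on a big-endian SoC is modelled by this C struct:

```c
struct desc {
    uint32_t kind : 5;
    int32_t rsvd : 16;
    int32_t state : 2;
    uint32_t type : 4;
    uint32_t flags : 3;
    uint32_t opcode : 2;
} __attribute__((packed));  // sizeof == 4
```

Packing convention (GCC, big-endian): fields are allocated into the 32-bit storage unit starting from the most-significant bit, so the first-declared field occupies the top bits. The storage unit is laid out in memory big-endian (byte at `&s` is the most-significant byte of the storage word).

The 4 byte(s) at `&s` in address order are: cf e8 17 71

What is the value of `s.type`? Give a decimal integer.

[0]=0xcf [1]=0xe8 [2]=0x17 [3]=0x71 (big-endian) → word 0xcfe81771
kind [27+:5] = (word>>27) & 0x1f = 25
rsvd [11+:16] = (word>>11) & 0xffff = 64770
state [9+:2] = (word>>9) & 0x3 = 3
type [5+:4] = (word>>5) & 0xf = 11  ←
flags [2+:3] = (word>>2) & 0x7 = 4
opcode [0+:2] = (word>>0) & 0x3 = 1

11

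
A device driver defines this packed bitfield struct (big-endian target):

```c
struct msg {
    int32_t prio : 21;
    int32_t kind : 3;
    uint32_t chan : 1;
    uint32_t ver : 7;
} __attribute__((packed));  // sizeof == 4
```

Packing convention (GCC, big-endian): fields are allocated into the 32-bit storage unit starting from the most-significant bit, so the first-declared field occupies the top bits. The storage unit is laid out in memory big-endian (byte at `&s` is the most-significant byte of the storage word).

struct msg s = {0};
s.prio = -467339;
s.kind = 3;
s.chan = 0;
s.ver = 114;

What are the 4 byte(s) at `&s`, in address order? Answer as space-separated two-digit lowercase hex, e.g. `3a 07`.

prio (21b) val=-467339 bits=0x18de75 at bit 11: 0xc6f3a800
kind (3b) val=3 bits=0x3 at bit 8: 0xc6f3ab00
chan (1b) val=0 bits=0x0 at bit 7: 0xc6f3ab00
ver (7b) val=114 bits=0x72 at bit 0: 0xc6f3ab72
word = 0xc6f3ab72 → big-endian bytes:
  [0]=0xc6  [1]=0xf3  [2]=0xab  [3]=0x72

c6 f3 ab 72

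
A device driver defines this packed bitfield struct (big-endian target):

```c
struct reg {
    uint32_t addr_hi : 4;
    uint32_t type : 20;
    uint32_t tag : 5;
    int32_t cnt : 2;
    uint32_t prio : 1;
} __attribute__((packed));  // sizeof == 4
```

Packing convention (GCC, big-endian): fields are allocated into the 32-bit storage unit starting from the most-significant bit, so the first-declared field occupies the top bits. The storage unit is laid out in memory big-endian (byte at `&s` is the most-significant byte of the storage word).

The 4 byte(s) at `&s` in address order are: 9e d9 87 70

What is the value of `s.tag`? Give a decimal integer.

[0]=0x9e [1]=0xd9 [2]=0x87 [3]=0x70 (big-endian) → word 0x9ed98770
addr_hi [28+:4] = (word>>28) & 0xf = 9
type [8+:20] = (word>>8) & 0xfffff = 973191
tag [3+:5] = (word>>3) & 0x1f = 14  ←
cnt [1+:2] = (word>>1) & 0x3 = 0
prio [0+:1] = (word>>0) & 0x1 = 0

14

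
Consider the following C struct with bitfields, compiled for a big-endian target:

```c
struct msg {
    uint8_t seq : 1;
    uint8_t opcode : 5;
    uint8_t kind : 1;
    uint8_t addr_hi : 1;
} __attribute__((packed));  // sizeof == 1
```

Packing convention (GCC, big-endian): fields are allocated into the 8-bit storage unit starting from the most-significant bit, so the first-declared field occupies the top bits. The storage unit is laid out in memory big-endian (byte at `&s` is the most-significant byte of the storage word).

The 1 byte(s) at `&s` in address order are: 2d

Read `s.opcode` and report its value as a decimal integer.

11

[0]=0x2d (big-endian) → word 0x2d
seq [7+:1] = (word>>7) & 0x1 = 0
opcode [2+:5] = (word>>2) & 0x1f = 11  ←
kind [1+:1] = (word>>1) & 0x1 = 0
addr_hi [0+:1] = (word>>0) & 0x1 = 1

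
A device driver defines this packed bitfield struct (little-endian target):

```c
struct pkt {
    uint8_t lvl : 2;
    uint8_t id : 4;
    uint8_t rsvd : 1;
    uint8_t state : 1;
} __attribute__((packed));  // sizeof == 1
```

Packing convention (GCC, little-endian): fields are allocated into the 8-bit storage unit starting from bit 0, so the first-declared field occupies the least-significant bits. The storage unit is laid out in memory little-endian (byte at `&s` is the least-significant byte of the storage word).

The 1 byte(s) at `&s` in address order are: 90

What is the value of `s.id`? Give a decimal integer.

[0]=0x90 (little-endian) → word 0x90
lvl:2 @ bit 0 → (0x90>>0)&0x3 = 0x0
id:4 @ bit 2 → (0x90>>2)&0xf = 0x4  ←
rsvd:1 @ bit 6 → (0x90>>6)&0x1 = 0x0
state:1 @ bit 7 → (0x90>>7)&0x1 = 0x1

4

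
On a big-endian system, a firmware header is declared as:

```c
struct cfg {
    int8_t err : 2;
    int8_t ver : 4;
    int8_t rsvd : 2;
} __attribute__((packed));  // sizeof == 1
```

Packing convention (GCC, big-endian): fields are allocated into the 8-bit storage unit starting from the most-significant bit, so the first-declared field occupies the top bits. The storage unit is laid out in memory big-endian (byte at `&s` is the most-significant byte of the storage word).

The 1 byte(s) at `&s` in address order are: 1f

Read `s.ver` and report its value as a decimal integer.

7

[0]=0x1f (big-endian) → word 0x1f
err:2 @ bit 6 → (0x1f>>6)&0x3 = 0x0
ver:4 @ bit 2 → (0x1f>>2)&0xf = 0x7  ←
rsvd:2 @ bit 0 → (0x1f>>0)&0x3 = 0x3
ver signed 4b, MSB=0: value = 7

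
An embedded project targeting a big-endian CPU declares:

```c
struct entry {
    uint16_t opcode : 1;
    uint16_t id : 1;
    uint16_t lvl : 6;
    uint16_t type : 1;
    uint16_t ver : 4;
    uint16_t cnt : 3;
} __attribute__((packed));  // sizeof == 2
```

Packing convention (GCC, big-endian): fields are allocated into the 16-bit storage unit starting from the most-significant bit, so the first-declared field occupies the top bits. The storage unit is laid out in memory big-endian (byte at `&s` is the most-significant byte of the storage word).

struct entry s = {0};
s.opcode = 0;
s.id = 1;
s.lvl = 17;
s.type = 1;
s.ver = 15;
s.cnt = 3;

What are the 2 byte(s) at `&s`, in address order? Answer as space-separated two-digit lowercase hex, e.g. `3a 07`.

51 fb

[15+:1] opcode=0 & 0x1 = 0x0; word=0x0000
[14+:1] id=1 & 0x1 = 0x1; word=0x4000
[8+:6] lvl=17 & 0x3f = 0x11; word=0x5100
[7+:1] type=1 & 0x1 = 0x1; word=0x5180
[3+:4] ver=15 & 0xf = 0xf; word=0x51f8
[0+:3] cnt=3 & 0x7 = 0x3; word=0x51fb
word = 0x51fb → big-endian bytes:
  [0]=0x51  [1]=0xfb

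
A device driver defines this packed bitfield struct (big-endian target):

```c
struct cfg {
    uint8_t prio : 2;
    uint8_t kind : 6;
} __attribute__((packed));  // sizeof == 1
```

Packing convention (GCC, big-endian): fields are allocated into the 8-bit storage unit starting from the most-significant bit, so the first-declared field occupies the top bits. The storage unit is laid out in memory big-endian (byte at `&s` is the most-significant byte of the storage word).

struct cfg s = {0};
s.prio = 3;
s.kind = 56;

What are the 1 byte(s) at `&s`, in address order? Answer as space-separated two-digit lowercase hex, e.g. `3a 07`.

f8

prio (2b) val=3 bits=0x3 at bit 6: 0xc0
kind (6b) val=56 bits=0x38 at bit 0: 0xf8
word = 0xf8 → big-endian bytes:
  [0]=0xf8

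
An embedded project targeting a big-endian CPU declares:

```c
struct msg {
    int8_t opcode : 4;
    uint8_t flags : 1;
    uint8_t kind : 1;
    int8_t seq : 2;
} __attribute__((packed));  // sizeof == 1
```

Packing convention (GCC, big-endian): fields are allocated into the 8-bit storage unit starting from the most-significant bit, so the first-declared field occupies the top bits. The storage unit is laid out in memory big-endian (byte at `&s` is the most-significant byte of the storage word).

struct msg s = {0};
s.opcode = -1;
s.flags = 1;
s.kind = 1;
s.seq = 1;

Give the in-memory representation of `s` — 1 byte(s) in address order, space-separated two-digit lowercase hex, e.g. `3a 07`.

opcode:4 = -1 → 0xf << 4 → word 0xf0
flags:1 = 1 → 0x1 << 3 → word 0xf8
kind:1 = 1 → 0x1 << 2 → word 0xfc
seq:2 = 1 → 0x1 << 0 → word 0xfd
word = 0xfd → big-endian bytes:
  [0]=0xfd

fd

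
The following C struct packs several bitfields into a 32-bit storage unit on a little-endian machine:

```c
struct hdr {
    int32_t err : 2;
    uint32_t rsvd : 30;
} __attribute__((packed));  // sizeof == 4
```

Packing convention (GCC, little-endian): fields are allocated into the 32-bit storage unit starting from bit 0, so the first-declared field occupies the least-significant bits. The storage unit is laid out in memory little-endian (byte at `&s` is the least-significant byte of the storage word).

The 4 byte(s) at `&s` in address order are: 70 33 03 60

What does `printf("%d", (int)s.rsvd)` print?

[0]=0x70 [1]=0x33 [2]=0x03 [3]=0x60 (little-endian) → word 0x60033370
err [0+:2] = (word>>0) & 0x3 = 0
rsvd [2+:30] = (word>>2) & 0x3fffffff = 402705628  ←

402705628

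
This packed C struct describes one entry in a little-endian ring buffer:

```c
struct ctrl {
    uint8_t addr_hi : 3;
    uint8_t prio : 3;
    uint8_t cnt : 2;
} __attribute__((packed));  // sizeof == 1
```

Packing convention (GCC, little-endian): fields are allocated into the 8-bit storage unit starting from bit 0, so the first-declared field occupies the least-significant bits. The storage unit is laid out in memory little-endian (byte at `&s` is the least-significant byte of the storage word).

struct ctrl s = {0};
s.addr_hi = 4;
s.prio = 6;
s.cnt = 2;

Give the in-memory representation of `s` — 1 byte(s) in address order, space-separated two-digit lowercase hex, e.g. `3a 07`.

[0+:3] addr_hi=4 & 0x7 = 0x4; word=0x04
[3+:3] prio=6 & 0x7 = 0x6; word=0x34
[6+:2] cnt=2 & 0x3 = 0x2; word=0xb4
word = 0xb4 → little-endian bytes:
  [0]=0xb4

b4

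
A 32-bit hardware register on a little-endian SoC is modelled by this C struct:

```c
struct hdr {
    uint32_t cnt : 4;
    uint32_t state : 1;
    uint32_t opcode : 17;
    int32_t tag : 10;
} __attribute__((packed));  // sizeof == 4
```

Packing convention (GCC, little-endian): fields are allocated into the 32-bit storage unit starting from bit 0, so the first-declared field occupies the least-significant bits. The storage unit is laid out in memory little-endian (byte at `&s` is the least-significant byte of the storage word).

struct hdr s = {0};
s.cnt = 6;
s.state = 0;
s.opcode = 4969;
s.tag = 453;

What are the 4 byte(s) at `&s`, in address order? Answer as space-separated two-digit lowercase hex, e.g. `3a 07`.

26 6d 42 71

cnt (4b) val=6 bits=0x6 at bit 0: 0x00000006
state (1b) val=0 bits=0x0 at bit 4: 0x00000006
opcode (17b) val=4969 bits=0x1369 at bit 5: 0x00026d26
tag (10b) val=453 bits=0x1c5 at bit 22: 0x71426d26
word = 0x71426d26 → little-endian bytes:
  [0]=0x26  [1]=0x6d  [2]=0x42  [3]=0x71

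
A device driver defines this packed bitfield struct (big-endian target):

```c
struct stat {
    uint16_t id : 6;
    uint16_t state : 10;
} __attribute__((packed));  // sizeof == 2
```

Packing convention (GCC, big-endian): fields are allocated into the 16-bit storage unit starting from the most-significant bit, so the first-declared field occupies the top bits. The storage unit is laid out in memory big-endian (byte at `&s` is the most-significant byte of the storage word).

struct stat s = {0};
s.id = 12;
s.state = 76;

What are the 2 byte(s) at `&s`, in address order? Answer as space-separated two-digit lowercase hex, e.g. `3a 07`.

[10+:6] id=12 & 0x3f = 0xc; word=0x3000
[0+:10] state=76 & 0x3ff = 0x4c; word=0x304c
word = 0x304c → big-endian bytes:
  [0]=0x30  [1]=0x4c

30 4c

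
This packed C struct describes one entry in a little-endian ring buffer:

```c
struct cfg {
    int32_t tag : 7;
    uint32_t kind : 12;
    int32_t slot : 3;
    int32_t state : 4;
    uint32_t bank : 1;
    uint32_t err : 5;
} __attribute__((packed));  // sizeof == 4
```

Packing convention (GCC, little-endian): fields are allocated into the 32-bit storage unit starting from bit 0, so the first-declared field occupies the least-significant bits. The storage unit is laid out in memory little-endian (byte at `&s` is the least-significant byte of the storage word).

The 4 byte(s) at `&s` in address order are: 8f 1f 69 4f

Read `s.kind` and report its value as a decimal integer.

575

[0]=0x8f [1]=0x1f [2]=0x69 [3]=0x4f (little-endian) → word 0x4f691f8f
tag:7 @ bit 0 → (0x4f691f8f>>0)&0x7f = 0xf
kind:12 @ bit 7 → (0x4f691f8f>>7)&0xfff = 0x23f  ←
slot:3 @ bit 19 → (0x4f691f8f>>19)&0x7 = 0x5
state:4 @ bit 22 → (0x4f691f8f>>22)&0xf = 0xd
bank:1 @ bit 26 → (0x4f691f8f>>26)&0x1 = 0x1
err:5 @ bit 27 → (0x4f691f8f>>27)&0x1f = 0x9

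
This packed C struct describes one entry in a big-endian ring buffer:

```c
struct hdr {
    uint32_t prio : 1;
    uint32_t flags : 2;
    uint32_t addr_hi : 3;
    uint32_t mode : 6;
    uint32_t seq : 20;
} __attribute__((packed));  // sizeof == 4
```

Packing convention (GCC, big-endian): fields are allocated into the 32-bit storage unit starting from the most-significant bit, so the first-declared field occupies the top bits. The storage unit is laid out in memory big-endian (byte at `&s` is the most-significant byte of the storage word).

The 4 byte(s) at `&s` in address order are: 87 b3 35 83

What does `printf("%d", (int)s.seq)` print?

[0]=0x87 [1]=0xb3 [2]=0x35 [3]=0x83 (big-endian) → word 0x87b33583
prio [31+:1] = (word>>31) & 0x1 = 1
flags [29+:2] = (word>>29) & 0x3 = 0
addr_hi [26+:3] = (word>>26) & 0x7 = 1
mode [20+:6] = (word>>20) & 0x3f = 59
seq [0+:20] = (word>>0) & 0xfffff = 210307  ←

210307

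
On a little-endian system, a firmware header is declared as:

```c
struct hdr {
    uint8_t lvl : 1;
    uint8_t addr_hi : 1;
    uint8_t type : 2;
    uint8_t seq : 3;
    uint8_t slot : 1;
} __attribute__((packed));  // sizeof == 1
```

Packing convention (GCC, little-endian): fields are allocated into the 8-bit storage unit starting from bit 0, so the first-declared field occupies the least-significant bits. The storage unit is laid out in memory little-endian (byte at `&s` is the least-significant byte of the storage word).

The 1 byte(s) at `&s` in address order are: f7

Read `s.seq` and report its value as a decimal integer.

7

[0]=0xf7 (little-endian) → word 0xf7
lvl:1 @ bit 0 → (0xf7>>0)&0x1 = 0x1
addr_hi:1 @ bit 1 → (0xf7>>1)&0x1 = 0x1
type:2 @ bit 2 → (0xf7>>2)&0x3 = 0x1
seq:3 @ bit 4 → (0xf7>>4)&0x7 = 0x7  ←
slot:1 @ bit 7 → (0xf7>>7)&0x1 = 0x1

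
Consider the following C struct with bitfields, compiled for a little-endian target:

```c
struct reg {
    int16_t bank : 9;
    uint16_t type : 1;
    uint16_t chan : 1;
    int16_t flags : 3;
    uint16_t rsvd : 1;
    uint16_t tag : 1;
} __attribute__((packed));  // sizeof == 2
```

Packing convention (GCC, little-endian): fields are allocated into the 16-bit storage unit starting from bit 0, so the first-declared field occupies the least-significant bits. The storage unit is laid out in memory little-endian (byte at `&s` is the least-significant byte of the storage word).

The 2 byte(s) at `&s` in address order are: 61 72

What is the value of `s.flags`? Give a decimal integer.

-2

[0]=0x61 [1]=0x72 (little-endian) → word 0x7261
bank [0+:9] = (word>>0) & 0x1ff = 97
type [9+:1] = (word>>9) & 0x1 = 1
chan [10+:1] = (word>>10) & 0x1 = 0
flags [11+:3] = (word>>11) & 0x7 = 6  ←
rsvd [14+:1] = (word>>14) & 0x1 = 1
tag [15+:1] = (word>>15) & 0x1 = 0
flags signed 3b, MSB=1: 6 - 8 = -2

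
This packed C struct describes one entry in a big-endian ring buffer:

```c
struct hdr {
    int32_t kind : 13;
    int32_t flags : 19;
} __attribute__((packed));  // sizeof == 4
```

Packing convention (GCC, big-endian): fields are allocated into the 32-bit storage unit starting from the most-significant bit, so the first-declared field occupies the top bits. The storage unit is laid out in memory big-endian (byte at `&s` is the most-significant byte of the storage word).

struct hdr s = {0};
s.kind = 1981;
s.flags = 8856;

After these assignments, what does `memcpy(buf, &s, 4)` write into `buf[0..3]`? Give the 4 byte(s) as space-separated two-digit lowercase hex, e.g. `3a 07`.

[19+:13] kind=1981 & 0x1fff = 0x7bd; word=0x3de80000
[0+:19] flags=8856 & 0x7ffff = 0x2298; word=0x3de82298
word = 0x3de82298 → big-endian bytes:
  [0]=0x3d  [1]=0xe8  [2]=0x22  [3]=0x98

3d e8 22 98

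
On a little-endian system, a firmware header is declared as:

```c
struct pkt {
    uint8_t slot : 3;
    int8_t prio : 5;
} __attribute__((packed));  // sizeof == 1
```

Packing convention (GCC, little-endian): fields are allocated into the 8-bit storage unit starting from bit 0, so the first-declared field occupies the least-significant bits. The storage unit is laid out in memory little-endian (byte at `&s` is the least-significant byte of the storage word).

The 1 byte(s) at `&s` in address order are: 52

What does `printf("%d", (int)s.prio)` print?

10

[0]=0x52 (little-endian) → word 0x52
slot [0+:3] = (word>>0) & 0x7 = 2
prio [3+:5] = (word>>3) & 0x1f = 10  ←
prio signed 5b, MSB=0: value = 10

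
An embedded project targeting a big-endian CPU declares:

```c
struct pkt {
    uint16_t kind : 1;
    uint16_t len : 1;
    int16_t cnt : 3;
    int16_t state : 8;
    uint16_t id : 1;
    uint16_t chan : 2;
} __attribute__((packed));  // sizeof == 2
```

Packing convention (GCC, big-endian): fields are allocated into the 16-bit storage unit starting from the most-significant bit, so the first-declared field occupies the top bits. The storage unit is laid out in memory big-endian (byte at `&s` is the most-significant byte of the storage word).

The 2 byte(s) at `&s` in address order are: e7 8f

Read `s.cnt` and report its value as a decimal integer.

[0]=0xe7 [1]=0x8f (big-endian) → word 0xe78f
kind:1 @ bit 15 → (0xe78f>>15)&0x1 = 0x1
len:1 @ bit 14 → (0xe78f>>14)&0x1 = 0x1
cnt:3 @ bit 11 → (0xe78f>>11)&0x7 = 0x4  ←
state:8 @ bit 3 → (0xe78f>>3)&0xff = 0xf1
id:1 @ bit 2 → (0xe78f>>2)&0x1 = 0x1
chan:2 @ bit 0 → (0xe78f>>0)&0x3 = 0x3
cnt signed 3b, MSB=1: 4 - 8 = -4

-4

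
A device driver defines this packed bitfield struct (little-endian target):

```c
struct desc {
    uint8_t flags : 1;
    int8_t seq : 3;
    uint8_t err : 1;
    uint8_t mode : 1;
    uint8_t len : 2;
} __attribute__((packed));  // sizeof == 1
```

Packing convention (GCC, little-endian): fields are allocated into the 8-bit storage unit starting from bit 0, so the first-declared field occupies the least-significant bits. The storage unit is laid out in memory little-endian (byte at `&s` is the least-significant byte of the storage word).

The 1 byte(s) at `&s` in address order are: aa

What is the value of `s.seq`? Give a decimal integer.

-3

[0]=0xaa (little-endian) → word 0xaa
flags [0+:1] = (word>>0) & 0x1 = 0
seq [1+:3] = (word>>1) & 0x7 = 5  ←
err [4+:1] = (word>>4) & 0x1 = 0
mode [5+:1] = (word>>5) & 0x1 = 1
len [6+:2] = (word>>6) & 0x3 = 2
seq signed 3b, MSB=1: 5 - 8 = -3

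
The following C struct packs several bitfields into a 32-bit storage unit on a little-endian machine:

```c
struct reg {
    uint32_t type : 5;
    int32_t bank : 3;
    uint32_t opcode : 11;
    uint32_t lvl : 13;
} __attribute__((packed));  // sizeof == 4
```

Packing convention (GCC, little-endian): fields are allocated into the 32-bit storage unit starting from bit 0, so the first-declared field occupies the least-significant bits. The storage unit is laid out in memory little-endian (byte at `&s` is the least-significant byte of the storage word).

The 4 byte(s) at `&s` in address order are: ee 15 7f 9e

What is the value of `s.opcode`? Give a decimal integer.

1813

[0]=0xee [1]=0x15 [2]=0x7f [3]=0x9e (little-endian) → word 0x9e7f15ee
type [0+:5] = (word>>0) & 0x1f = 14
bank [5+:3] = (word>>5) & 0x7 = 7
opcode [8+:11] = (word>>8) & 0x7ff = 1813  ←
lvl [19+:13] = (word>>19) & 0x1fff = 5071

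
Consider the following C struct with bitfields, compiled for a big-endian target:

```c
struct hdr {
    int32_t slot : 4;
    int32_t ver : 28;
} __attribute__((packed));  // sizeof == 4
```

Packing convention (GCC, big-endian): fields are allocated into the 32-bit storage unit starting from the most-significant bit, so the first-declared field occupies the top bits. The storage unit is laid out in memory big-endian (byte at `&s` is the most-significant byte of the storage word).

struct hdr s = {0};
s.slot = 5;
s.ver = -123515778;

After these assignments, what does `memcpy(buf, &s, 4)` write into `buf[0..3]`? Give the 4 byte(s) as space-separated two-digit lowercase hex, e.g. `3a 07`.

58 a3 4c 7e

slot (4b) val=5 bits=0x5 at bit 28: 0x50000000
ver (28b) val=-123515778 bits=0x8a34c7e at bit 0: 0x58a34c7e
word = 0x58a34c7e → big-endian bytes:
  [0]=0x58  [1]=0xa3  [2]=0x4c  [3]=0x7e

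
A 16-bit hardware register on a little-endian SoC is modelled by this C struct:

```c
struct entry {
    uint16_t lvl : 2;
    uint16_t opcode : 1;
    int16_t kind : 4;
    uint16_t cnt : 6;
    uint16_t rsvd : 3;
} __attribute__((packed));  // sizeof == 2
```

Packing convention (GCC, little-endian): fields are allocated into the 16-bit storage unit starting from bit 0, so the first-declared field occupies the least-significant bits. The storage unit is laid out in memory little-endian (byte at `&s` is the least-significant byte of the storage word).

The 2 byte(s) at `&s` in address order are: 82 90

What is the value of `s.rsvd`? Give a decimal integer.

[0]=0x82 [1]=0x90 (little-endian) → word 0x9082
lvl:2 @ bit 0 → (0x9082>>0)&0x3 = 0x2
opcode:1 @ bit 2 → (0x9082>>2)&0x1 = 0x0
kind:4 @ bit 3 → (0x9082>>3)&0xf = 0x0
cnt:6 @ bit 7 → (0x9082>>7)&0x3f = 0x21
rsvd:3 @ bit 13 → (0x9082>>13)&0x7 = 0x4  ←

4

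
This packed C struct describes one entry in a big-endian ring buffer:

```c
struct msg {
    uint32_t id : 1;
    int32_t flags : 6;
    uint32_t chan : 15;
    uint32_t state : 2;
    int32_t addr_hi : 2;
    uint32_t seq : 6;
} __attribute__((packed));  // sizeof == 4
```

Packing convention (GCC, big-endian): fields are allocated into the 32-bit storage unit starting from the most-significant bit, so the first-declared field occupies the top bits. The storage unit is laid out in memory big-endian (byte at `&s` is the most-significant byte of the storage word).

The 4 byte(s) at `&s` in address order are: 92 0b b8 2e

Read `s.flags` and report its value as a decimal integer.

9

[0]=0x92 [1]=0x0b [2]=0xb8 [3]=0x2e (big-endian) → word 0x920bb82e
id:1 @ bit 31 → (0x920bb82e>>31)&0x1 = 0x1
flags:6 @ bit 25 → (0x920bb82e>>25)&0x3f = 0x9  ←
chan:15 @ bit 10 → (0x920bb82e>>10)&0x7fff = 0x2ee
state:2 @ bit 8 → (0x920bb82e>>8)&0x3 = 0x0
addr_hi:2 @ bit 6 → (0x920bb82e>>6)&0x3 = 0x0
seq:6 @ bit 0 → (0x920bb82e>>0)&0x3f = 0x2e
flags signed 6b, MSB=0: value = 9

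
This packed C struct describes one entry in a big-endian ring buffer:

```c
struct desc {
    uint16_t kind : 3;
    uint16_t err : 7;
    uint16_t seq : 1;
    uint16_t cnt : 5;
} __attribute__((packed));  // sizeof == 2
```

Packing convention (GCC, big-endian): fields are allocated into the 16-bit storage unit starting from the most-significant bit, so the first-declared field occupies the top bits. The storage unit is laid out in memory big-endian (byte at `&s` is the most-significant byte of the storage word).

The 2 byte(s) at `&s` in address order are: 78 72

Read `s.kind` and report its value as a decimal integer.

[0]=0x78 [1]=0x72 (big-endian) → word 0x7872
kind:3 @ bit 13 → (0x7872>>13)&0x7 = 0x3  ←
err:7 @ bit 6 → (0x7872>>6)&0x7f = 0x61
seq:1 @ bit 5 → (0x7872>>5)&0x1 = 0x1
cnt:5 @ bit 0 → (0x7872>>0)&0x1f = 0x12

3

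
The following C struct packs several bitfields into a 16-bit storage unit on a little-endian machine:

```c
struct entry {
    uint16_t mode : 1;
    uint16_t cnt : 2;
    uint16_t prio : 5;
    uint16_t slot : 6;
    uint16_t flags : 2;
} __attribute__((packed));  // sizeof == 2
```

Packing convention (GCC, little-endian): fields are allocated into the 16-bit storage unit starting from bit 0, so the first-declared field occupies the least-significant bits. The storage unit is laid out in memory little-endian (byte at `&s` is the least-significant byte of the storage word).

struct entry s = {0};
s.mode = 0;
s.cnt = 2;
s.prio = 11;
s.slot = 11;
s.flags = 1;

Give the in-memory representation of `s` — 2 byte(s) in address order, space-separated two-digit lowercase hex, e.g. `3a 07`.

5c 4b

[0+:1] mode=0 & 0x1 = 0x0; word=0x0000
[1+:2] cnt=2 & 0x3 = 0x2; word=0x0004
[3+:5] prio=11 & 0x1f = 0xb; word=0x005c
[8+:6] slot=11 & 0x3f = 0xb; word=0x0b5c
[14+:2] flags=1 & 0x3 = 0x1; word=0x4b5c
word = 0x4b5c → little-endian bytes:
  [0]=0x5c  [1]=0x4b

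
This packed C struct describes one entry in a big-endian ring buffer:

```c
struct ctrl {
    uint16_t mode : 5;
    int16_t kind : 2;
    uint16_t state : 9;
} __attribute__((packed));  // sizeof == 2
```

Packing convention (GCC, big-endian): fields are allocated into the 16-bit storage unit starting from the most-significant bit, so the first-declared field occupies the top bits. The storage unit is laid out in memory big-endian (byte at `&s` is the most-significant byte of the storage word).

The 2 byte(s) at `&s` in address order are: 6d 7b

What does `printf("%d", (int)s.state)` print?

379

[0]=0x6d [1]=0x7b (big-endian) → word 0x6d7b
mode:5 @ bit 11 → (0x6d7b>>11)&0x1f = 0xd
kind:2 @ bit 9 → (0x6d7b>>9)&0x3 = 0x2
state:9 @ bit 0 → (0x6d7b>>0)&0x1ff = 0x17b  ←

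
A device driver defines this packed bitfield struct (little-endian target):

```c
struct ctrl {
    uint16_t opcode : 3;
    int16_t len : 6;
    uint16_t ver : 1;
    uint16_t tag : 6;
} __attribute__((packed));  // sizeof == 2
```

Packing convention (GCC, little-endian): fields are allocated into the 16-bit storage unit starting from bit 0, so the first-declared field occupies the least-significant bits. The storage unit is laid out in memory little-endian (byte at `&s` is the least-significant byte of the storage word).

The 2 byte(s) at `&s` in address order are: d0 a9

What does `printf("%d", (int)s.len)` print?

[0]=0xd0 [1]=0xa9 (little-endian) → word 0xa9d0
opcode [0+:3] = (word>>0) & 0x7 = 0
len [3+:6] = (word>>3) & 0x3f = 58  ←
ver [9+:1] = (word>>9) & 0x1 = 0
tag [10+:6] = (word>>10) & 0x3f = 42
len signed 6b, MSB=1: 58 - 64 = -6

-6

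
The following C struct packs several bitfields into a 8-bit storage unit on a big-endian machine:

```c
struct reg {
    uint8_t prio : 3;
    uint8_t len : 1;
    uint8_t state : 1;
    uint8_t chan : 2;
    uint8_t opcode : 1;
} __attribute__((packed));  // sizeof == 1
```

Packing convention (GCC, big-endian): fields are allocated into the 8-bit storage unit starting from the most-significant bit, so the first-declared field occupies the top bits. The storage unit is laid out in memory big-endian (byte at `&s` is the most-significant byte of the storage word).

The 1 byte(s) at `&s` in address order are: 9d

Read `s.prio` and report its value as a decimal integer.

4

[0]=0x9d (big-endian) → word 0x9d
prio:3 @ bit 5 → (0x9d>>5)&0x7 = 0x4  ←
len:1 @ bit 4 → (0x9d>>4)&0x1 = 0x1
state:1 @ bit 3 → (0x9d>>3)&0x1 = 0x1
chan:2 @ bit 1 → (0x9d>>1)&0x3 = 0x2
opcode:1 @ bit 0 → (0x9d>>0)&0x1 = 0x1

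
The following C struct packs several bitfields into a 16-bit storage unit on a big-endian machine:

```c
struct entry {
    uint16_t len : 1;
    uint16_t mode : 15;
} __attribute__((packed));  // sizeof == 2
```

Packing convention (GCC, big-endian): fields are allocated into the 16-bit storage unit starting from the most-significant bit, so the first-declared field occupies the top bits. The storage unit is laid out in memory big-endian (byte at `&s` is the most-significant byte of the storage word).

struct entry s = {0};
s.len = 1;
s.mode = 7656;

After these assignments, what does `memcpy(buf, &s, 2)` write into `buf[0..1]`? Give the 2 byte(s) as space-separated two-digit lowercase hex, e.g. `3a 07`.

len:1 = 1 → 0x1 << 15 → word 0x8000
mode:15 = 7656 → 0x1de8 << 0 → word 0x9de8
word = 0x9de8 → big-endian bytes:
  [0]=0x9d  [1]=0xe8

9d e8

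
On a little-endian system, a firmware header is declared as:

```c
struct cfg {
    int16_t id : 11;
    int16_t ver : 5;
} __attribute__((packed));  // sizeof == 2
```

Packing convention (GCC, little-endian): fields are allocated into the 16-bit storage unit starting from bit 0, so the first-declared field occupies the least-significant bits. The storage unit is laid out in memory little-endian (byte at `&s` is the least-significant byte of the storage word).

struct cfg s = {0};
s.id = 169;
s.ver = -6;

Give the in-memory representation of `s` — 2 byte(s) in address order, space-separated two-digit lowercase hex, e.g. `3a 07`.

[0+:11] id=169 & 0x7ff = 0xa9; word=0x00a9
[11+:5] ver=-6 & 0x1f = 0x1a; word=0xd0a9
word = 0xd0a9 → little-endian bytes:
  [0]=0xa9  [1]=0xd0

a9 d0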